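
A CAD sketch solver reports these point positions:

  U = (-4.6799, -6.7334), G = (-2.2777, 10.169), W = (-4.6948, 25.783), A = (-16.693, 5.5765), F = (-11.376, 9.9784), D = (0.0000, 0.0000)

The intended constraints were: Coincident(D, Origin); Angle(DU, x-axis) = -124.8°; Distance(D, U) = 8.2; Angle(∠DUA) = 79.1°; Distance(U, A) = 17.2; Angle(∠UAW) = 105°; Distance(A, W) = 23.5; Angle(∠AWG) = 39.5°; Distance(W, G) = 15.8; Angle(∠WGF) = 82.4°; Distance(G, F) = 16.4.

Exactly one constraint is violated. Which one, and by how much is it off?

Distance(G, F) = 16.4 — off by 7.30.

D = (0.00, 0.00) ✓; DU at -124.8° ✓; |DU| = 8.200 ✓; ∠DUA = 79.10° ✓; |UA| = 17.20 ✓; ∠UAW = 105.0° ✓; |AW| = 23.50 ✓; ∠AWG = 39.50° ✓; |WG| = 15.80 ✓; ∠WGF = 82.40° ✓; |GF| = 9.100 ✗.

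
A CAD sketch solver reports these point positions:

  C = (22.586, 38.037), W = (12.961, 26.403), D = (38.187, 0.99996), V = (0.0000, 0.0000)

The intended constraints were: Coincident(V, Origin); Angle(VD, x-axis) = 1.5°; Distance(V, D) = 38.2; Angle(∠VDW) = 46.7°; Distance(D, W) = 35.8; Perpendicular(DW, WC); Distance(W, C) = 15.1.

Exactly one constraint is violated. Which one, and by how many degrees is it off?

Perpendicular(DW, WC) — off by 5.60°.

V = (0.00, 0.00) ✓; VD at 1.500° ✓; |VD| = 38.20 ✓; ∠VDW = 46.70° ✓; |DW| = 35.80 ✓; ∠(DW, WC) = 84.40° ✗; |WC| = 15.10 ✓.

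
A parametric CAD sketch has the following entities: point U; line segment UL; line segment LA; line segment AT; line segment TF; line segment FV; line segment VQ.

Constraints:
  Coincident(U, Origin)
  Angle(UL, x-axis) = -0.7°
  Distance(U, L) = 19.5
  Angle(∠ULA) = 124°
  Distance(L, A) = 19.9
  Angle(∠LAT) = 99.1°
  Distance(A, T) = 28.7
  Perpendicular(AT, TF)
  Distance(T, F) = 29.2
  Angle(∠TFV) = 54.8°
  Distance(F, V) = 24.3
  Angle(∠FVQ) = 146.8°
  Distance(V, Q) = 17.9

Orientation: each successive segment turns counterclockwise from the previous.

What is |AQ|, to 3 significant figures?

2.68

U is at the origin; UL runs at -0.7° with length 19.5, so L = (19.5, -0.238). ∠ULA = 124.0° gives LA at 55.3° from the x-axis; with |LA| = 19.9, A = (30.8, 16.1). ∠LAT = 99.1° gives AT at 136° from the x-axis; with |AT| = 28.7, T = (10.1, 36.0). AT is perpendicular to TF, so TF runs at -134°; with |TF| = 29.2, F = (-10.1, 14.9). ∠TFV = 54.8° gives FV at -8.60° from the x-axis; with |FV| = 24.3, V = (13.9, 11.3). ∠FVQ = 146.8° gives VQ at 24.6° from the x-axis; with |VQ| = 17.9, Q = (30.2, 18.7). Then |AQ| = |Q − A| = 2.68.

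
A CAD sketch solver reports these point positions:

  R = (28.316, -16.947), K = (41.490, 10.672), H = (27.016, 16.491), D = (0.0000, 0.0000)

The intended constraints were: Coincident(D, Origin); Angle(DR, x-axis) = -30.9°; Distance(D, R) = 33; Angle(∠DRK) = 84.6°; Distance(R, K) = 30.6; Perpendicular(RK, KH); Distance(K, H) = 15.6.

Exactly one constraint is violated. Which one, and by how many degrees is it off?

Perpendicular(RK, KH) — off by 3.60°.

D = (0.00, 0.00) ✓; DR at -30.90° ✓; |DR| = 33.00 ✓; ∠DRK = 84.60° ✓; |RK| = 30.60 ✓; ∠(RK, KH) = 93.60° ✗; |KH| = 15.60 ✓.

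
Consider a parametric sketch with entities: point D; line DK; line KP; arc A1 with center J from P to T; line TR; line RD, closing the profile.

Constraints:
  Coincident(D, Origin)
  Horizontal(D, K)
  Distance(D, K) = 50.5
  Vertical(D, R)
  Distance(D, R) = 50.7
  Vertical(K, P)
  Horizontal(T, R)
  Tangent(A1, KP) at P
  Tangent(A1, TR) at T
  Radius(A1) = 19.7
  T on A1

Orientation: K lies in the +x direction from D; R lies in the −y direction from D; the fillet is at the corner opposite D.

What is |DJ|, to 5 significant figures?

43.699

D is at the origin; DK is horizontal with |DK| = 50.5 and K on the +x side, so K = (50.500, 0.0000). D and R share the same x with |DR| = 50.7 and R on the −y side, so R = (0.0000, -50.700). The virtual corner opposite D is at (50.500, -50.700). Since A1 is tangent to KP there, JP ⟂ KP and A1 meets TR tangentially, so JT is at right angles to TR, with radius 19.7, so the center J sits 19.7 in from both sides at J = (30.800, -31.000). Then |DJ| = |J − D| = 43.699.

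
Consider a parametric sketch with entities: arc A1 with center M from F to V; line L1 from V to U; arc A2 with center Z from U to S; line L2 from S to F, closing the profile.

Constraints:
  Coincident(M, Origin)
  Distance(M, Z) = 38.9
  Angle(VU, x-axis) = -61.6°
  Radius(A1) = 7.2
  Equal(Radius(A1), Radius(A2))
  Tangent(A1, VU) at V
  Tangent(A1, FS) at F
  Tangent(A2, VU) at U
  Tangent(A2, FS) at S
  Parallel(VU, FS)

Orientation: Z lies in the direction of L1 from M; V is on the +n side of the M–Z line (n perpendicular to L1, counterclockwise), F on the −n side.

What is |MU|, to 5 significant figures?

39.561

Tangency of A1 to both parallel lines with radius 7.2 puts V and F at M ± 7.2·n: V = (6.3335, 3.4245), F = (-6.3335, -3.4245). Equal radii place U and S the same way about Z: U = Z + 7.2·n = (24.835, -30.794), S = Z − 7.2·n = (12.168, -37.643). Then |MU| = |U − M| = 39.561.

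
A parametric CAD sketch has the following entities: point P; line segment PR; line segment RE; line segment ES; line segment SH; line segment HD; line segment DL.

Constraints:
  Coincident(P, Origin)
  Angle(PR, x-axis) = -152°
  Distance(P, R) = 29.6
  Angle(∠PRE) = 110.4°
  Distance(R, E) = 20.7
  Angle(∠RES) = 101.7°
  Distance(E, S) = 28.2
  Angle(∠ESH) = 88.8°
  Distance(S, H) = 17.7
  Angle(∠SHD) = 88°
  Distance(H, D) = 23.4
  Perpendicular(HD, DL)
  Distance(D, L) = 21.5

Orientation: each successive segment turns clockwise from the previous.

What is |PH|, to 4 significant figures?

19.58

P is at the origin; PR runs at -152.0° with length 29.6, so R = (-26.14, -13.90). ∠PRE = 110.4° gives RE at 138.4° from the x-axis; with |RE| = 20.7, E = (-41.61, -0.1531). ∠RES = 101.7° gives ES at 60.10° from the x-axis; with |ES| = 28.2, S = (-27.56, 24.29). ∠ESH = 88.8° gives SH at -31.10° from the x-axis; with |SH| = 17.7, H = (-12.40, 15.15). Then |PH| = |H − P| = 19.58.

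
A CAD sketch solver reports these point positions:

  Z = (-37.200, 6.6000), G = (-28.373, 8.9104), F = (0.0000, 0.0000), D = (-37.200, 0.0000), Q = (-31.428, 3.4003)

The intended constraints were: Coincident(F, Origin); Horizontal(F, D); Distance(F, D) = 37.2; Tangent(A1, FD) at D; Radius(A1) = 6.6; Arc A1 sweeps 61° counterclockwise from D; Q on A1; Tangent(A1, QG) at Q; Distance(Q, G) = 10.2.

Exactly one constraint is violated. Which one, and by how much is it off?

Distance(Q, G) = 10.2 — off by 3.90.

F = (0.00, 0.00) ✓; F.y = 0.00, D.y = 0.00 ✓; |FD| = 37.20 ✓; ∠(ZD, DF) = 90.00° ✓; |ZD| = 6.600 ✓; bearing(Z→Q) − bearing(Z→D) = 61.00° ✓; |ZQ| = 6.600 ✓; ∠(ZQ, QG) = 90.00° ✓; |QG| = 6.300 ✗.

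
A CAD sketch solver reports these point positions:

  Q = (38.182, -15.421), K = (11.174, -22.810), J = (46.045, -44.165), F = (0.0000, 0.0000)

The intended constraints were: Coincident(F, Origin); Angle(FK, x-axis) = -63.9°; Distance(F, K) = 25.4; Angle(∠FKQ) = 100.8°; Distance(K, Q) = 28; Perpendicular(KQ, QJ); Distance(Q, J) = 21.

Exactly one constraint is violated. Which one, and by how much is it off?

Distance(Q, J) = 21 — off by 8.80.

F = (0.00, 0.00) ✓; FK at -63.90° ✓; |FK| = 25.40 ✓; ∠FKQ = 100.8° ✓; |KQ| = 28.00 ✓; ∠(KQ, QJ) = 90.00° ✓; |QJ| = 29.80 ✗.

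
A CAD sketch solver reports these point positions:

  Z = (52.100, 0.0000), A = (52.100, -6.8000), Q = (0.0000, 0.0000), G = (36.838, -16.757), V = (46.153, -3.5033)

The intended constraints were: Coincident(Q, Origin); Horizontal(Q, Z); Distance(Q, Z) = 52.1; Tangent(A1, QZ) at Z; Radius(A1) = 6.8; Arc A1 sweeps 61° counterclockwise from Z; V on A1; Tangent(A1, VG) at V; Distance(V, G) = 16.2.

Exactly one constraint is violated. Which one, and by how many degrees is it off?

Tangent(A1, VG) at V — off by 6.10°.

Q = (0.00, 0.00) ✓; Q.y = 0.00, Z.y = 0.00 ✓; |QZ| = 52.10 ✓; ∠(AZ, ZQ) = 90.00° ✓; |AZ| = 6.800 ✓; bearing(A→V) − bearing(A→Z) = 61.00° ✓; |AV| = 6.800 ✓; ∠(AV, VG) = 96.10° ✗; |VG| = 16.20 ✓.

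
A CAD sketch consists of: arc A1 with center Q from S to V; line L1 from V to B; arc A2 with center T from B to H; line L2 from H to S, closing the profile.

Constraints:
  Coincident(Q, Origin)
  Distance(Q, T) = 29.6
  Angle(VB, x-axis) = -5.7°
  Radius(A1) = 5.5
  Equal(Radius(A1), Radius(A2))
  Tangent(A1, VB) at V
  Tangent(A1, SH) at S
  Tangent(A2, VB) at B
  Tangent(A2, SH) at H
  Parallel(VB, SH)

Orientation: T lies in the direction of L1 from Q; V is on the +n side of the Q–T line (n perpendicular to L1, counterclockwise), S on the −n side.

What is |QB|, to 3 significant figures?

30.1

Tangency of A1 to both parallel lines with radius 5.5 puts V and S at Q ± 5.5·n: V = (0.546, 5.47), S = (-0.546, -5.47). Equal radii place B and H the same way about T: B = T + 5.5·n = (30.0, 2.53), H = T − 5.5·n = (28.9, -8.41). Then |QB| = |B − Q| = 30.1.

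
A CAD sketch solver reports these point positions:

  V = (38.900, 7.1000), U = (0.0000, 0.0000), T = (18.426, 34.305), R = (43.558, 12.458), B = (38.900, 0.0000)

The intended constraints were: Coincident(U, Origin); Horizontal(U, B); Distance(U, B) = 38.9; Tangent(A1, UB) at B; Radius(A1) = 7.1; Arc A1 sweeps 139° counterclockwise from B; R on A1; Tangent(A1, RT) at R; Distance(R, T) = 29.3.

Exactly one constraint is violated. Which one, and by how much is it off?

Distance(R, T) = 29.3 — off by 4.00.

U = (0.00, 0.00) ✓; U.y = 0.00, B.y = 0.00 ✓; |UB| = 38.90 ✓; ∠(VB, BU) = 90.00° ✓; |VB| = 7.100 ✓; bearing(V→R) − bearing(V→B) = 139.0° ✓; |VR| = 7.100 ✓; ∠(VR, RT) = 90.00° ✓; |RT| = 33.30 ✗.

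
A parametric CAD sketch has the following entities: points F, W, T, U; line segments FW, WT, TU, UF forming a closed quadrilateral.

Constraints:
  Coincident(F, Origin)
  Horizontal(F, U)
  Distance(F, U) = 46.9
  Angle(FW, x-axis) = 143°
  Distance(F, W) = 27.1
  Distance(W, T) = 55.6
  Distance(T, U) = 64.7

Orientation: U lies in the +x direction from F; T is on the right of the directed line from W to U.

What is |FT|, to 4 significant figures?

37.58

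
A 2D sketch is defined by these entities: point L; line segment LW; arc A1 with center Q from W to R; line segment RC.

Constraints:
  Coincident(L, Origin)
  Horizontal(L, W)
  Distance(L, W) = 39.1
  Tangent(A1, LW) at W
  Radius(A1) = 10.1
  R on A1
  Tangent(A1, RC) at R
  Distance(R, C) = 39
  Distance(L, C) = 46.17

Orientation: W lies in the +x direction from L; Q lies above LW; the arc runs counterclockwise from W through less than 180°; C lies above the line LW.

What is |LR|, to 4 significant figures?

49.03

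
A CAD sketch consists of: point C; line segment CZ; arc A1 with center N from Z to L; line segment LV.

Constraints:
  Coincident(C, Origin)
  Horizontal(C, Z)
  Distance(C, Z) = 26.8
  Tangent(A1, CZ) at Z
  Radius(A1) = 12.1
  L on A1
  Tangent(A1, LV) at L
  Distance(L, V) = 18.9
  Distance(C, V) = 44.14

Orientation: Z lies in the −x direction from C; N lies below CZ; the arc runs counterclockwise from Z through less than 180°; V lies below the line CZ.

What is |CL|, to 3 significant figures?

41.4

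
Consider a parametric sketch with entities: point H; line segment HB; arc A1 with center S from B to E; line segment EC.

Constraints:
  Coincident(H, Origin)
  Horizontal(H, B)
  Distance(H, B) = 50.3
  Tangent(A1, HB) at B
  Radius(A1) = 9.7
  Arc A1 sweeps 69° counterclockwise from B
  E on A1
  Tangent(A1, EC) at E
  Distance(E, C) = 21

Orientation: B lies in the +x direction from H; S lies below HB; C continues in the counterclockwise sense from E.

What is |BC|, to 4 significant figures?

30.69

H is at the origin; HB is horizontal with |HB| = 50.3 and B on the +x side, so B = (50.30, 0.000). A1 meets HB tangentially, so SB is at right angles to HB, so S = B + (0, -9.7) = (50.30, -9.700). On A1, B sits at bearing 90° from S; a 69° counterclockwise sweep puts E at bearing 159°, so E = S + 9.7·(cos 159°, sin 159°) = (41.24, -6.224). A1 meets EC tangentially, so SE is at right angles to EC, so EC runs along (−sin 159°, cos 159°); with |EC| = 21.0, C = (33.72, -25.83). Then |BC| = |C − B| = 30.69.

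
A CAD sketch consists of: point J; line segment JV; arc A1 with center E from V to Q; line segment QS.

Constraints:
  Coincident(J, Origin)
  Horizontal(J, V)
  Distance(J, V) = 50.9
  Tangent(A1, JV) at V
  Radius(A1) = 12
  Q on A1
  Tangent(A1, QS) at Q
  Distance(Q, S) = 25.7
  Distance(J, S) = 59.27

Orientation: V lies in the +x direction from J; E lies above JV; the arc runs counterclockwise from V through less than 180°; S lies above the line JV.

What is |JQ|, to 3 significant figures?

63.3

Checks: |EQ| = 12.00 ✓; ∠(EQ, QS) = 90.00° ✓; |QS| = 25.70 ✓; |JS| = 59.27 ✓.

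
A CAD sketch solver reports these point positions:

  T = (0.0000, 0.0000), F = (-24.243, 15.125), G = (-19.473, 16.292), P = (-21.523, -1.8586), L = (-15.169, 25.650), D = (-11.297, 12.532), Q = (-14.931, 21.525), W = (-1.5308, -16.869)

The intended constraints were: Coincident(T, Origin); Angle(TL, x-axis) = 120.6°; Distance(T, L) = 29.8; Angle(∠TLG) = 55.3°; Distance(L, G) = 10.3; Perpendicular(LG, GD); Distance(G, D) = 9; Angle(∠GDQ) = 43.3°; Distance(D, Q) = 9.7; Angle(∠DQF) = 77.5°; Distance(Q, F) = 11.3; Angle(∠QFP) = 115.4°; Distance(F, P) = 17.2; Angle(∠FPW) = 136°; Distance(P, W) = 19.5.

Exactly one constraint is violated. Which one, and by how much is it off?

Distance(P, W) = 19.5 — off by 5.50.

T = (0.00, 0.00) ✓; TL at 120.6° ✓; |TL| = 29.80 ✓; ∠TLG = 55.30° ✓; |LG| = 10.30 ✓; ∠(LG, GD) = 90.00° ✓; |GD| = 8.999 ✓; ∠GDQ = 43.30° ✓; |DQ| = 9.699 ✓; ∠DQF = 77.50° ✓; |QF| = 11.30 ✓; ∠QFP = 115.4° ✓; |FP| = 17.20 ✓; ∠FPW = 136.0° ✓; |PW| = 25.00 ✗.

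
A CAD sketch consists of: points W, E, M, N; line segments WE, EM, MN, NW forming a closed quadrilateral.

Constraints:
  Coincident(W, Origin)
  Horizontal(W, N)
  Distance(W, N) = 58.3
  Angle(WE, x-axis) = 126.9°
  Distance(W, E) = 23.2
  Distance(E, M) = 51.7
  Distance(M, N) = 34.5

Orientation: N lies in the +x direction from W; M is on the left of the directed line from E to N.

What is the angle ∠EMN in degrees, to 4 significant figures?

118.4°

Checks: |EM| = 51.70 ✓; |MN| = 34.50 ✓.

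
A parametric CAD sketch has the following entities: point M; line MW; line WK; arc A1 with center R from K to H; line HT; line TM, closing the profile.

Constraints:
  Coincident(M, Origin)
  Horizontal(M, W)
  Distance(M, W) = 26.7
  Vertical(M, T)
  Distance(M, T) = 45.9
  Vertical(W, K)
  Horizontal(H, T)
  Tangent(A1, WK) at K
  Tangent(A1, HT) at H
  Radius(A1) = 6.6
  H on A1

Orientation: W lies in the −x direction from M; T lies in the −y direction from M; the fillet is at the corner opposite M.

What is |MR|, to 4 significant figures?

44.14

M is at the origin; M and W share the same y with |MW| = 26.7 and W on the −x side, so W = (-26.70, 0.000). M and T share the same x with |MT| = 45.9 and T on the −y side, so T = (0.000, -45.90). The virtual corner opposite M is at (-26.70, -45.90). A1 meets WK tangentially, so RK is at right angles to WK and A1 meets HT tangentially, so RH is at right angles to HT, with radius 6.6, so the center R sits 6.6 in from both sides at R = (-20.10, -39.30). Then |MR| = |R − M| = 44.14.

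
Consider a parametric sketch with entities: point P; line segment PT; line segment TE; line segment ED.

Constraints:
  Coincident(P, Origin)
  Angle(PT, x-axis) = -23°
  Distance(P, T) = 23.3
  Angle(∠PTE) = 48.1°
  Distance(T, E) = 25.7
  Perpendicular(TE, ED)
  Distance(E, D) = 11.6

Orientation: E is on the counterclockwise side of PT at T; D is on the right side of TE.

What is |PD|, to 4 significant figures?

30.67

P is at the origin; PT runs at -23.0° with length 23.3, so T = 23.3·(cos -23.0°, sin -23.0°) = (21.45, -9.104). ∠PTE = 48.1°, so TE runs at -23.0° + (180° − 48.1°) = 108.9° from the x-axis; with |TE| = 25.7, E = T + 25.7·(cos 108.9°, sin 108.9°) = (13.12, 15.21). The perpendicularity gives ED at right angles to TE; with |ED| = 11.6 on the right of TE, D = E + 11.6·(0.9461, 0.3239) = (24.10, 18.97). Then |PD| = |D − P| = 30.67.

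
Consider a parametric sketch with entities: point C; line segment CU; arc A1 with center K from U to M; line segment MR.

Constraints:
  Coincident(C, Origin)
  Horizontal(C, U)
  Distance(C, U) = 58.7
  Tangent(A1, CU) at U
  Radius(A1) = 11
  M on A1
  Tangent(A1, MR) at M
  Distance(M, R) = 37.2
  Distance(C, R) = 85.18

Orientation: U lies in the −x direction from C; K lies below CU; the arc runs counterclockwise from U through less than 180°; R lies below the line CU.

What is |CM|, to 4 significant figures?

70.53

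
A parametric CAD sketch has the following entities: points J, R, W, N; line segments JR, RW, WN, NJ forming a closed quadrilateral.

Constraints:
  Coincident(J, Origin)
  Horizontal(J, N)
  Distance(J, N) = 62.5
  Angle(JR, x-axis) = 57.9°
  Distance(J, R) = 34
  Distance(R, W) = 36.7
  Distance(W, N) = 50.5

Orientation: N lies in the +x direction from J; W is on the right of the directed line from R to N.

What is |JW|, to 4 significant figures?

14.62

J is at the origin; J and N share the same y with |JN| = 62.5 and N in +x, so N = (62.5, 0). JR runs at 57.9° with |JR| = 34.0, so R = (18.07, 28.80). W is determined by |RW| = 36.7 and |WN| = 50.5 together: it lies at the intersection of circle(R, 36.7) and circle(N, 50.5). With |RN| = 52.95, the foot of the radical line on RN is 15.11 from R and the perpendicular offset is √(36.7² − 15.11²) = 33.44. Taking the right-of-RN solution: W = (12.56, -7.482).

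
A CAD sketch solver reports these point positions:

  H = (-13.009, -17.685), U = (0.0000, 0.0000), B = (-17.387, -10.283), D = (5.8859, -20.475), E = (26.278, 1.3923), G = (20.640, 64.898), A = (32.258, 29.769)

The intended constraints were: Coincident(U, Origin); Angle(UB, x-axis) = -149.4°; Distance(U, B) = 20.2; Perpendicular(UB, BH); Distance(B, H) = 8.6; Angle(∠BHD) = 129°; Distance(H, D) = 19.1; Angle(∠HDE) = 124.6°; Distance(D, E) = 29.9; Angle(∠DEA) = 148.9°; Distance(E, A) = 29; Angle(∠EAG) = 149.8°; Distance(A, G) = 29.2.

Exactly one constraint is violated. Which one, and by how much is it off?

Distance(A, G) = 29.2 — off by 7.80.

U = (0.00, 0.00) ✓; UB at -149.4° ✓; |UB| = 20.20 ✓; ∠(UB, BH) = 90.00° ✓; |BH| = 8.600 ✓; ∠BHD = 129.0° ✓; |HD| = 19.10 ✓; ∠HDE = 124.6° ✓; |DE| = 29.90 ✓; ∠DEA = 148.9° ✓; |EA| = 29.00 ✓; ∠EAG = 149.8° ✓; |AG| = 37.00 ✗.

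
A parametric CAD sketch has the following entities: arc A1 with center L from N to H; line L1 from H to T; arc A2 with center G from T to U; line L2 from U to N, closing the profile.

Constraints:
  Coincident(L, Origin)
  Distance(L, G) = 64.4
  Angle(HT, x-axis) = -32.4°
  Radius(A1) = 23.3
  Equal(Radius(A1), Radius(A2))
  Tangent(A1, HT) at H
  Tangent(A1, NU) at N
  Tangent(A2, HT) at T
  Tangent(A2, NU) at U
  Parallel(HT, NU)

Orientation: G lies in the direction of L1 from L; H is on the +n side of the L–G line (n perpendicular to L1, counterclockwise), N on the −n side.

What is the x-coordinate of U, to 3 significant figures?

41.9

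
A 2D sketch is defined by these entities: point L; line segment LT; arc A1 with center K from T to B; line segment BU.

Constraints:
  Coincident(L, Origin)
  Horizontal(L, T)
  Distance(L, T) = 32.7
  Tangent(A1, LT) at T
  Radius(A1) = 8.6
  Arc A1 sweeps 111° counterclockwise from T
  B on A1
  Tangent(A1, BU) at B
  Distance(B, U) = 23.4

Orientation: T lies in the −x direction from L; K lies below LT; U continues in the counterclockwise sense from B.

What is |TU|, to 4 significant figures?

33.53

L is at the origin; L and T share the same y with |LT| = 32.7 and T on the −x side, so T = (-32.70, 0.000). The tangent condition forces KT to be normal to LT, so K = T + (0, -8.6) = (-32.70, -8.600). On A1, T sits at bearing 90° from K; a 111° counterclockwise sweep puts B at bearing 201°, so B = K + 8.6·(cos 201°, sin 201°) = (-40.73, -11.68). A1 meets BU tangentially, so KB is at right angles to BU, so BU runs along (−sin 201°, cos 201°); with |BU| = 23.4, U = (-32.34, -33.53). Then |TU| = |U − T| = 33.53.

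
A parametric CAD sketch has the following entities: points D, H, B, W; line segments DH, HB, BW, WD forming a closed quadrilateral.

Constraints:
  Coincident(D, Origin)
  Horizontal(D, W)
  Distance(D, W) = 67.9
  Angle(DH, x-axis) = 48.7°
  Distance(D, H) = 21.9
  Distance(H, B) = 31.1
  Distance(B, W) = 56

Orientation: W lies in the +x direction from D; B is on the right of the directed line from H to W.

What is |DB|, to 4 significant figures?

20.15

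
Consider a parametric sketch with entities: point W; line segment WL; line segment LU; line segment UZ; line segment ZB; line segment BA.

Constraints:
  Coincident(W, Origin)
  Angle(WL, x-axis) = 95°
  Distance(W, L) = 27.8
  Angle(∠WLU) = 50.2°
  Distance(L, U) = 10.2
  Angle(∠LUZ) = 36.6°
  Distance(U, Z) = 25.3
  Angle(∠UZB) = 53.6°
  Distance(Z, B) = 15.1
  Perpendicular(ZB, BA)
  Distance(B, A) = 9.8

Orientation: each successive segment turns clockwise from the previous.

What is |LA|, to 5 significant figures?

0.36742

W is at the origin; WL runs at 95.0° with length 27.8, so L = (-2.4229, 27.694). ∠WLU = 50.2° gives LU at -34.800° from the x-axis; with |LU| = 10.2, U = (5.9528, 21.873). ∠LUZ = 36.6° gives UZ at -178.20° from the x-axis; with |UZ| = 25.3, Z = (-19.335, 21.078). ∠UZB = 53.6° gives ZB at 55.400° from the x-axis; with |ZB| = 15.1, B = (-10.760, 33.508). ZB is perpendicular to BA, so BA runs at -34.600°; with |BA| = 9.8, A = (-2.6935, 27.943). Then |LA| = |A − L| = 0.36742.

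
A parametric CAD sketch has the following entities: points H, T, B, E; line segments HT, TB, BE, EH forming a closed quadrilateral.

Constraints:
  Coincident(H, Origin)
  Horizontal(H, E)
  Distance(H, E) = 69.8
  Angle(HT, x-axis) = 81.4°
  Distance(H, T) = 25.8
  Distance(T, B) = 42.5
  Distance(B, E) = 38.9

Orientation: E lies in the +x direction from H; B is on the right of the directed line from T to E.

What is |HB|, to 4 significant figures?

32.22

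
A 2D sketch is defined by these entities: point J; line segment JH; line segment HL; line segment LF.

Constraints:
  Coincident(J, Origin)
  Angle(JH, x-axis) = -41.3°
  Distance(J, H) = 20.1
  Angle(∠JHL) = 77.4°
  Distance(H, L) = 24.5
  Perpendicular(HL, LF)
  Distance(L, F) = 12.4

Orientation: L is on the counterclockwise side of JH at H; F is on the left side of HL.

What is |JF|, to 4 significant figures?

21.37

J is at the origin; JH runs at -41.3° with length 20.1, so H = 20.1·(cos -41.3°, sin -41.3°) = (15.10, -13.27). ∠JHL = 77.4°, so HL runs at -41.3° + (180° − 77.4°) = 61.30° from the x-axis; with |HL| = 24.5, L = H + 24.5·(cos 61.30°, sin 61.30°) = (26.87, 8.224). HL ⟂ LF; with |LF| = 12.4 on the left of HL, F = L + 12.4·(-0.8771, 0.4802) = (15.99, 14.18). Then |JF| = |F − J| = 21.37.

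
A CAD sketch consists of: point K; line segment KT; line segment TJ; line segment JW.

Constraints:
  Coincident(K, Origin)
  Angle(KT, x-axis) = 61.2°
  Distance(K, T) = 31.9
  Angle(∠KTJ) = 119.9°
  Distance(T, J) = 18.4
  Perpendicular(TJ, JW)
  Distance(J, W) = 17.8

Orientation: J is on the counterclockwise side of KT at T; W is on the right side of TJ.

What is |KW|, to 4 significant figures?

56.94

K is at the origin; KT runs at 61.2° with length 31.9, so T = 31.9·(cos 61.2°, sin 61.2°) = (15.37, 27.95). ∠KTJ = 119.9°, so TJ runs at 61.2° + (180° − 119.9°) = 121.3° from the x-axis; with |TJ| = 18.4, J = T + 18.4·(cos 121.3°, sin 121.3°) = (5.809, 43.68). TJ is perpendicular to JW; with |JW| = 17.8 on the right of TJ, W = J + 17.8·(0.8545, 0.5195) = (21.02, 52.92). Then |KW| = |W − K| = 56.94.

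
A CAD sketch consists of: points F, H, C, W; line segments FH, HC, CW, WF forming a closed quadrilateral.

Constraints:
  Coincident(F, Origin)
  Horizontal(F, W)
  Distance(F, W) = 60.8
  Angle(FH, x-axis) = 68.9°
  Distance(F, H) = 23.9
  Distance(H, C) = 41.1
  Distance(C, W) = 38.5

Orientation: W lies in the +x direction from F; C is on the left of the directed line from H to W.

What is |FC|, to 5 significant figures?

59.505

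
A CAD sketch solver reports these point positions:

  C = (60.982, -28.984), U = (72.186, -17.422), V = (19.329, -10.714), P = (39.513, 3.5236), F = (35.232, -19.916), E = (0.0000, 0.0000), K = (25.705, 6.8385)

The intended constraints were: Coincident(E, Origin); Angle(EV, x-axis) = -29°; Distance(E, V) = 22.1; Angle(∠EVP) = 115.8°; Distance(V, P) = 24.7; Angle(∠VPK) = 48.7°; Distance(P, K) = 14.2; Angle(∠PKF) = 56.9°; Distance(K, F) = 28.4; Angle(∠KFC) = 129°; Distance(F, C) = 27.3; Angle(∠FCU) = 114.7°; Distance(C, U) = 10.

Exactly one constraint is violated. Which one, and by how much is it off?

Distance(C, U) = 10 — off by 6.10.

E = (0.00, 0.00) ✓; EV at -29.00° ✓; |EV| = 22.10 ✓; ∠EVP = 115.8° ✓; |VP| = 24.70 ✓; ∠VPK = 48.70° ✓; |PK| = 14.20 ✓; ∠PKF = 56.90° ✓; |KF| = 28.40 ✓; ∠KFC = 129.0° ✓; |FC| = 27.30 ✓; ∠FCU = 114.7° ✓; |CU| = 16.10 ✗.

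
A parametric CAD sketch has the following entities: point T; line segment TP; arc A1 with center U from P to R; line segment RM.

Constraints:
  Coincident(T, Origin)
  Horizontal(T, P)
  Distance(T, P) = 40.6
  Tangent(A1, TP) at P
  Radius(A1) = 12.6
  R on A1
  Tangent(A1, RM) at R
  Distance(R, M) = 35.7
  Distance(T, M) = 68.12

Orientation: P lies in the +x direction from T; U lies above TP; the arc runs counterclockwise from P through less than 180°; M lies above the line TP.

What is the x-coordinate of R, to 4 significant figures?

52.97

T is at the origin; TP is horizontal with |TP| = 40.6 and P on the +x side, so P = (40.60, 0.000). A1 meets TP tangentially, so UP is at right angles to TP, so U = P + (0, 12.6) = (40.60, 12.60). Since UR ⟂ RM (tangency), |UM| = √(12.6² + 35.7²) = 37.86 regardless of where R sits on A1. So M lies on both circle(T, 68.12) and circle(U, 37.86); the above-TP intersection is M = (46.22, 50.04). R is the foot of the tangent from M: R = (52.97, 14.98).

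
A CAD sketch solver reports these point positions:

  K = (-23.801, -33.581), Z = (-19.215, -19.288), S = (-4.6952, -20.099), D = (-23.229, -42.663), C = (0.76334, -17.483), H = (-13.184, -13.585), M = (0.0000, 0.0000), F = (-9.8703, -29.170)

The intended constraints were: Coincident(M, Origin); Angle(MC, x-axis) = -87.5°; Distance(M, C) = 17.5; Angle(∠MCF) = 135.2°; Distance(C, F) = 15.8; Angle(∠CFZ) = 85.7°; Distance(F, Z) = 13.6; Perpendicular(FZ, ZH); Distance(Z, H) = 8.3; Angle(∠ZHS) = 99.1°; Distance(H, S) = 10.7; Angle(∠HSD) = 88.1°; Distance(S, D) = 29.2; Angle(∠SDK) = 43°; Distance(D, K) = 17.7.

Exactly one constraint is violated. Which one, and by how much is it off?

Distance(D, K) = 17.7 — off by 8.60.

M = (0.00, 0.00) ✓; MC at -87.50° ✓; |MC| = 17.50 ✓; ∠MCF = 135.2° ✓; |CF| = 15.80 ✓; ∠CFZ = 85.70° ✓; |FZ| = 13.60 ✓; ∠(FZ, ZH) = 90.00° ✓; |ZH| = 8.300 ✓; ∠ZHS = 99.10° ✓; |HS| = 10.70 ✓; ∠HSD = 88.10° ✓; |SD| = 29.20 ✓; ∠SDK = 43.00° ✓; |DK| = 9.100 ✗.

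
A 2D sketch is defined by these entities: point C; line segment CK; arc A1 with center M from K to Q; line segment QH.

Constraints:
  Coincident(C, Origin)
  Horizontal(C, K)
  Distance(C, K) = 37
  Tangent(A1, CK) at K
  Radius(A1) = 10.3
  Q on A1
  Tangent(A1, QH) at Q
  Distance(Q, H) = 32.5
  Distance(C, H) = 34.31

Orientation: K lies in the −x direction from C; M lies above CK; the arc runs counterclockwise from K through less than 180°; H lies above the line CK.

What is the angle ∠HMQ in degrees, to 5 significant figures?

72.415°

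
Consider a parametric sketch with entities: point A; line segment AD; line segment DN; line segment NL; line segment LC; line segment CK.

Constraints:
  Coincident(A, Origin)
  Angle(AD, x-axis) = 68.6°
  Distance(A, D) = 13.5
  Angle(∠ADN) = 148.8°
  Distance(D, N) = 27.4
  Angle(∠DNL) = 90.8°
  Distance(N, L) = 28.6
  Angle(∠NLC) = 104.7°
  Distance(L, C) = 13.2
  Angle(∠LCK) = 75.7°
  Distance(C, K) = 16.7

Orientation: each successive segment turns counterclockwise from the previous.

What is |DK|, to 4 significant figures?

21.33

∠NLC = 104.7° gives LC at -95.70° from the x-axis; with |LC| = 13.2, C = (-29.30, 21.96). ∠LCK = 75.7° gives CK at 8.600° from the x-axis; with |CK| = 16.7, K = (-12.78, 24.46). Then |DK| = |K − D| = 21.33.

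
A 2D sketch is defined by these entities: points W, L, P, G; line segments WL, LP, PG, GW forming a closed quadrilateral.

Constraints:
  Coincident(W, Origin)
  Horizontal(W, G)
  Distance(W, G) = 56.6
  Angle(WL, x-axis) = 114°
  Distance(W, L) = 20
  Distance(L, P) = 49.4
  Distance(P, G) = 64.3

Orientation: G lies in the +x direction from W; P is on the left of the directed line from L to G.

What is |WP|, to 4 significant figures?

60.63

Checks: |LP| = 49.40 ✓; |PG| = 64.30 ✓.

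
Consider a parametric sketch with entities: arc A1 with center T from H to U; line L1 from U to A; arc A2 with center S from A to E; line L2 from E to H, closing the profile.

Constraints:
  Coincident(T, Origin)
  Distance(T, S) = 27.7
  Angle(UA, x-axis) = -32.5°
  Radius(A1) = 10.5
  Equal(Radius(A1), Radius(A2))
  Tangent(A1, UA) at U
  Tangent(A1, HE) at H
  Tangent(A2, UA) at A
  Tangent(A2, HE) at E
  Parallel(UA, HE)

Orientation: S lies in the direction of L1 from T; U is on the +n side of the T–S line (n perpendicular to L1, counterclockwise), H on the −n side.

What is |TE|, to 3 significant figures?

29.6

Tangency of A1 to both parallel lines with radius 10.5 puts U and H at T ± 10.5·n: U = (5.64, 8.86), H = (-5.64, -8.86). Equal radii place A and E the same way about S: A = S + 10.5·n = (29.0, -6.03), E = S − 10.5·n = (17.7, -23.7). Then |TE| = |E − T| = 29.6.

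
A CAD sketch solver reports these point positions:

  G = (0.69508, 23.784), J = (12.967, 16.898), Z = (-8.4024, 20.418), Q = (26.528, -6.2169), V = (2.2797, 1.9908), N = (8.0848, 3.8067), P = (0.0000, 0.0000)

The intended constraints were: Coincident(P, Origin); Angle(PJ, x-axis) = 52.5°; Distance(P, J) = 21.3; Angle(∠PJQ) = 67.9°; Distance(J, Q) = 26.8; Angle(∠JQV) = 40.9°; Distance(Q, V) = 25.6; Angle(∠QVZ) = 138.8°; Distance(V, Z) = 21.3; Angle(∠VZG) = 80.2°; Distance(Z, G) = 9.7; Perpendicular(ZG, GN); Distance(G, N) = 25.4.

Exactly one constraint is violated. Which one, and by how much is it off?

Distance(G, N) = 25.4 — off by 4.10.

P = (0.00, 0.00) ✓; PJ at 52.50° ✓; |PJ| = 21.30 ✓; ∠PJQ = 67.90° ✓; |JQ| = 26.80 ✓; ∠JQV = 40.90° ✓; |QV| = 25.60 ✓; ∠QVZ = 138.8° ✓; |VZ| = 21.30 ✓; ∠VZG = 80.20° ✓; |ZG| = 9.700 ✓; ∠(ZG, GN) = 90.00° ✓; |GN| = 21.30 ✗.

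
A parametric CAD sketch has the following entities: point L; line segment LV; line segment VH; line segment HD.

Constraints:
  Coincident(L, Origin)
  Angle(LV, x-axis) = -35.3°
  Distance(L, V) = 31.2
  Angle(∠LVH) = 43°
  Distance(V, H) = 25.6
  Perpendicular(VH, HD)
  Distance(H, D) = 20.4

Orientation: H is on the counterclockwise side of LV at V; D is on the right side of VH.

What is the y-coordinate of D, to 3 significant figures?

11.2

L is at the origin; LV runs at -35.3° with length 31.2, so V = 31.2·(cos -35.3°, sin -35.3°) = (25.5, -18.0). ∠LVH = 43.0°, so VH runs at -35.3° + (180° − 43.0°) = 102° from the x-axis; with |VH| = 25.6, H = V + 25.6·(cos 102°, sin 102°) = (20.3, 7.04). The perpendicularity gives HD at right angles to VH; with |HD| = 20.4 on the right of VH, D = H + 20.4·(0.979, 0.203) = (40.2, 11.2). So D.y = 11.2.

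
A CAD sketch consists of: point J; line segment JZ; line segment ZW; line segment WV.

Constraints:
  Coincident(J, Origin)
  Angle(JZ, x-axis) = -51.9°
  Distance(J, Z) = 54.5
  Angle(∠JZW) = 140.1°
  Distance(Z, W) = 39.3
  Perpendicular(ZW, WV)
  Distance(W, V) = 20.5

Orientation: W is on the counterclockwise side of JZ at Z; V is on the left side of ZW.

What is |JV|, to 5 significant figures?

82.389

∠JZW = 140.1°, so ZW runs at -51.9° + (180° − 140.1°) = -12.000° from the x-axis; with |ZW| = 39.3, W = Z + 39.3·(cos -12.000°, sin -12.000°) = (72.070, -51.059). The perpendicularity gives WV at right angles to ZW; with |WV| = 20.5 on the left of ZW, V = W + 20.5·(0.20791, 0.97815) = (76.332, -31.007). Then |JV| = |V − J| = 82.389.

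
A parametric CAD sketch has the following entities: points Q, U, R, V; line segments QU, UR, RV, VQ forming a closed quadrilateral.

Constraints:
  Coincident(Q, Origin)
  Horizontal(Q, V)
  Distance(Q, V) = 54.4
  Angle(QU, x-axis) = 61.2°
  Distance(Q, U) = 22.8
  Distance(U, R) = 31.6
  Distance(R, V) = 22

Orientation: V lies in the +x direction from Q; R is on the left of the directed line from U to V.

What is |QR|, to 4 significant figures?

46.41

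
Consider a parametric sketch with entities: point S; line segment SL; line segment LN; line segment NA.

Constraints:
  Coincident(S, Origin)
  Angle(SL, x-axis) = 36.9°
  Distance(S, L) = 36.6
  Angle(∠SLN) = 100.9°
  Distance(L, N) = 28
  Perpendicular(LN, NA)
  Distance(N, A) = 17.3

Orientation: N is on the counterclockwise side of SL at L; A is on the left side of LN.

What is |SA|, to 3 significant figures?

39.6

S is at the origin; SL runs at 36.9° with length 36.6, so L = 36.6·(cos 36.9°, sin 36.9°) = (29.3, 22.0). ∠SLN = 100.9°, so LN runs at 36.9° + (180° − 100.9°) = 116° from the x-axis; with |LN| = 28.0, N = L + 28.0·(cos 116°, sin 116°) = (17.0, 47.1). LN is perpendicular to NA; with |NA| = 17.3 on the left of LN, A = N + 17.3·(-0.899, -0.438) = (1.44, 39.6). Then |SA| = |A − S| = 39.6.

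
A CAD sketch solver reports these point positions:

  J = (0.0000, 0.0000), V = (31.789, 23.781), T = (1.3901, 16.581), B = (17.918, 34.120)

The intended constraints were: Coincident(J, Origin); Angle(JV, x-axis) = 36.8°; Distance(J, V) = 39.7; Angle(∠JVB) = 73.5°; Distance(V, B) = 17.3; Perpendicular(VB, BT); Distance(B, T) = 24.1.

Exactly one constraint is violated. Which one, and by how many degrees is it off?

Perpendicular(VB, BT) — off by 6.60°.

J = (0.00, 0.00) ✓; JV at 36.80° ✓; |JV| = 39.70 ✓; ∠JVB = 73.50° ✓; |VB| = 17.30 ✓; ∠(VB, BT) = 83.40° ✗; |BT| = 24.10 ✓.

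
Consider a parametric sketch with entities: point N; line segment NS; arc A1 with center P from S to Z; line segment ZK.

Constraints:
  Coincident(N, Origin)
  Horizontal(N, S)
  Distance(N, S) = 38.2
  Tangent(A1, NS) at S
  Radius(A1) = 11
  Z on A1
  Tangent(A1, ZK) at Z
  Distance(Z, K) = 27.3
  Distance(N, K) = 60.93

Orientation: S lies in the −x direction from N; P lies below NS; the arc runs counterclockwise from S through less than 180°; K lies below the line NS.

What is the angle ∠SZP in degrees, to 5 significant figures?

42.370°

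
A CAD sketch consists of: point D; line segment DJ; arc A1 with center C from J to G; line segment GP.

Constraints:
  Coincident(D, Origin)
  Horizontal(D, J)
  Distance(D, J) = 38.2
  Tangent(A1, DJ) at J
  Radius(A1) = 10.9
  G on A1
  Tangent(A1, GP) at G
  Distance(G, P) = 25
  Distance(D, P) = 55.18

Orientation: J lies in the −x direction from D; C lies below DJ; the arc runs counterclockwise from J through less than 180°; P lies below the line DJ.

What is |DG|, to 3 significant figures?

50.6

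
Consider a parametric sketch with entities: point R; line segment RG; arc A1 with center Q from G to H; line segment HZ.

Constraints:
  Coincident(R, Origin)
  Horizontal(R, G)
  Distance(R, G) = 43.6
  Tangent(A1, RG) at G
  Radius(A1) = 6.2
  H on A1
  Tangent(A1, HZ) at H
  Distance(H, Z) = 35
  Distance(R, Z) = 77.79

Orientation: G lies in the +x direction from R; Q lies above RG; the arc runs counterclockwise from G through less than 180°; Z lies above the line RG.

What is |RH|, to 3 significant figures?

47.8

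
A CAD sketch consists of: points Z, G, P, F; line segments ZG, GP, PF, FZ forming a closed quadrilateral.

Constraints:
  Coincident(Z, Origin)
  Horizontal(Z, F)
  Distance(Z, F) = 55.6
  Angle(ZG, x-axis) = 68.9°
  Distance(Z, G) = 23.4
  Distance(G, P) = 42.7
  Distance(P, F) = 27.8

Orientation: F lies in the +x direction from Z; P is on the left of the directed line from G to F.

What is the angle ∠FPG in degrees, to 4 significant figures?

92.56°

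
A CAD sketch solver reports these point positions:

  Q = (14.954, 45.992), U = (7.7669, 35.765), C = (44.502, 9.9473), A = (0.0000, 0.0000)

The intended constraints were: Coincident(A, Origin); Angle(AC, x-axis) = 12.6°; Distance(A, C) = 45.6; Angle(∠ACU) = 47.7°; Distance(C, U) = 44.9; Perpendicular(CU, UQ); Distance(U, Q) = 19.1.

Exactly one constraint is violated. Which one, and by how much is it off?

Distance(U, Q) = 19.1 — off by 6.60.

A = (0.00, 0.00) ✓; AC at 12.60° ✓; |AC| = 45.60 ✓; ∠ACU = 47.70° ✓; |CU| = 44.90 ✓; ∠(CU, UQ) = 90.00° ✓; |UQ| = 12.50 ✗.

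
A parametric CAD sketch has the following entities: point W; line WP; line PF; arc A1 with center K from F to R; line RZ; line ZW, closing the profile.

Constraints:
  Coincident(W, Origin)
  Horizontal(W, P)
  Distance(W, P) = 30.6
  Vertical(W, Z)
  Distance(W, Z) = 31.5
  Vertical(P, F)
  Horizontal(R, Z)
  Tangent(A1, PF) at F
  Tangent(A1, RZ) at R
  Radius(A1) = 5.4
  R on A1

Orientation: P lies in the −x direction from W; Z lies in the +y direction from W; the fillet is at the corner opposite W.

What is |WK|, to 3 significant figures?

36.3

W is at the origin; W and P share the same y with |WP| = 30.6 and P on the −x side, so P = (-30.6, 0.00). WZ is vertical with |WZ| = 31.5 and Z on the +y side, so Z = (0.00, 31.5). The virtual corner opposite W is at (-30.6, 31.5). Tangency of A1 to PF means the radius KF is perpendicular to PF and tangency of A1 to RZ means the radius KR is perpendicular to RZ, with radius 5.4, so the center K sits 5.4 in from both sides at K = (-25.2, 26.1). Then |WK| = |K − W| = 36.3.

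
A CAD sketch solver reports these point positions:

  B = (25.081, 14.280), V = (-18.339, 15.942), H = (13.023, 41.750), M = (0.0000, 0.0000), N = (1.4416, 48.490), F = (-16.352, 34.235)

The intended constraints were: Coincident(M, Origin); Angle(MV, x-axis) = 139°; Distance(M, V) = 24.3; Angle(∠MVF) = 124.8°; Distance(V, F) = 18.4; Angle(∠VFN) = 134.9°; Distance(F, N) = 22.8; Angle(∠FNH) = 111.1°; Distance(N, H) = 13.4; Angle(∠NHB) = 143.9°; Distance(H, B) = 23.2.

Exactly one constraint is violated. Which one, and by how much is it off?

Distance(H, B) = 23.2 — off by 6.80.

M = (0.00, 0.00) ✓; MV at 139.0° ✓; |MV| = 24.30 ✓; ∠MVF = 124.8° ✓; |VF| = 18.40 ✓; ∠VFN = 134.9° ✓; |FN| = 22.80 ✓; ∠FNH = 111.1° ✓; |NH| = 13.40 ✓; ∠NHB = 143.9° ✓; |HB| = 30.00 ✗.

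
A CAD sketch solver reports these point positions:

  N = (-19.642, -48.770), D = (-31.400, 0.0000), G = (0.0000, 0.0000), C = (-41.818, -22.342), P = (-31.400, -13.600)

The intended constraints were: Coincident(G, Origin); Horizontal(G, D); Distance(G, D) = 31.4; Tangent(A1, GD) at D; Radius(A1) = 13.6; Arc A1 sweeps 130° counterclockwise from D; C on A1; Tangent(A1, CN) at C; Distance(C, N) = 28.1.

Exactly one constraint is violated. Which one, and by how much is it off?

Distance(C, N) = 28.1 — off by 6.40.

G = (0.00, 0.00) ✓; G.y = 0.00, D.y = 0.00 ✓; |GD| = 31.40 ✓; ∠(PD, DG) = 90.00° ✓; |PD| = 13.60 ✓; bearing(P→C) − bearing(P→D) = 130.0° ✓; |PC| = 13.60 ✓; ∠(PC, CN) = 90.00° ✓; |CN| = 34.50 ✗.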